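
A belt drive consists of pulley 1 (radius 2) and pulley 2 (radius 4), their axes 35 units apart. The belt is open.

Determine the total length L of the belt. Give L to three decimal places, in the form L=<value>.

L=88.964

open belt: β = asin((r2−r1)/C) = asin(2/35) = 3.2758°
wrap1 = π − 2β = 173.4483°
wrap2 = π + 2β = 186.5517°
tangent length = C·cosβ = 34.9428
L = r1·wrap1 + r2·wrap2 + 2·C·cosβ = 2·3.0272 + 4·3.2559 + 2·34.9428 = 88.9639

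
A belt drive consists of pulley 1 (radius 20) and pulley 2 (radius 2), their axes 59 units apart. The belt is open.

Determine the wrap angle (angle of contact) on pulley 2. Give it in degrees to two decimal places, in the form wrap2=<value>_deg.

wrap2=144.47_deg

open belt: β = asin((r2−r1)/C) = asin(-18/59) = -17.7633°
wrap1 = π − 2β = 215.5265°
wrap2 = π + 2β = 144.4735°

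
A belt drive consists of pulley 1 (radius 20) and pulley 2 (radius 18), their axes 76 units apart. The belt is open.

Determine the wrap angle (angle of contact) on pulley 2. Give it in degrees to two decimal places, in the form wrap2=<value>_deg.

open belt: β = asin((r2−r1)/C) = asin(-2/76) = -1.5080°
wrap1 = π − 2β = 183.0159°
wrap2 = π + 2β = 176.9841°

wrap2=176.98_deg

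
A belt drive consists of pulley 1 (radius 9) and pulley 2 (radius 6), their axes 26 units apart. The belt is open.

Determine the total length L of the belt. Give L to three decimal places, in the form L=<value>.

L=99.470

open belt: β = asin((r2−r1)/C) = asin(-3/26) = -6.6258°
wrap1 = π − 2β = 193.2516°
wrap2 = π + 2β = 166.7484°
tangent length = C·cosβ = 25.8263
L = r1·wrap1 + r2·wrap2 + 2·C·cosβ = 9·3.3729 + 6·2.9103 + 2·25.8263 = 99.4704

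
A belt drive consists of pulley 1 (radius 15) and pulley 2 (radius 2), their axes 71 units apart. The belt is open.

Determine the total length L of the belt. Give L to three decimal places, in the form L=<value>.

open belt: β = asin((r2−r1)/C) = asin(-13/71) = -10.5503°
wrap1 = π − 2β = 201.1006°
wrap2 = π + 2β = 158.8994°
tangent length = C·cosβ = 69.7997
L = r1·wrap1 + r2·wrap2 + 2·C·cosβ = 15·3.5099 + 2·2.7733 + 2·69.7997 = 197.7941

L=197.794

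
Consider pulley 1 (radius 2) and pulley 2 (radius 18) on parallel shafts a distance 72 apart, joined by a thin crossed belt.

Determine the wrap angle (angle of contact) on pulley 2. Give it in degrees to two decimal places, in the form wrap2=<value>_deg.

crossed belt: β = asin((r1+r2)/C) = asin(20/72) = 16.1276°
wrap1 = wrap2 = π + 2β = 212.2552°

wrap2=212.26_deg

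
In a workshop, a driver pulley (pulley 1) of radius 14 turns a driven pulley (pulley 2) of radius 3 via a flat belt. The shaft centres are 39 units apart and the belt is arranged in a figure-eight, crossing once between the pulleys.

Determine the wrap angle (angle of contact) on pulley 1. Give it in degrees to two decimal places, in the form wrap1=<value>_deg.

crossed belt: β = asin((r1+r2)/C) = asin(17/39) = 25.8424°
wrap1 = wrap2 = π + 2β = 231.6848°

wrap1=231.68_deg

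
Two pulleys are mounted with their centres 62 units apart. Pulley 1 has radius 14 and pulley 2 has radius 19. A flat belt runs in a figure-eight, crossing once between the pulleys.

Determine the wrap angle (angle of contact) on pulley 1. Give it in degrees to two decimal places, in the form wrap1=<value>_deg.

wrap1=244.32_deg

crossed belt: β = asin((r1+r2)/C) = asin(33/62) = 32.1582°
wrap1 = wrap2 = π + 2β = 244.3163°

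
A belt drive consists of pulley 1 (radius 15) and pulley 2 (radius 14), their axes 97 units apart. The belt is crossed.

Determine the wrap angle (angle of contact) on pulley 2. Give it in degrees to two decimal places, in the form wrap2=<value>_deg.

wrap2=214.79_deg

crossed belt: β = asin((r1+r2)/C) = asin(29/97) = 17.3957°
wrap1 = wrap2 = π + 2β = 214.7914°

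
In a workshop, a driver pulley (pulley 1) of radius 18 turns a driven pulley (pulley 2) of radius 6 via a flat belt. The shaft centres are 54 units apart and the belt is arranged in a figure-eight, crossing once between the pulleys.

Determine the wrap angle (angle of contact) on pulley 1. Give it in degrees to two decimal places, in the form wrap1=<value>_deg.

crossed belt: β = asin((r1+r2)/C) = asin(24/54) = 26.3878°
wrap1 = wrap2 = π + 2β = 232.7756°

wrap1=232.78_deg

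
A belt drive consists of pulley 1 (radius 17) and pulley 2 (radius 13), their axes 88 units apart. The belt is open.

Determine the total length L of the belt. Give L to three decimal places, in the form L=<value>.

L=270.430

open belt: β = asin((r2−r1)/C) = asin(-4/88) = -2.6053°
wrap1 = π − 2β = 185.2105°
wrap2 = π + 2β = 174.7895°
tangent length = C·cosβ = 87.9090
L = r1·wrap1 + r2·wrap2 + 2·C·cosβ = 17·3.2325 + 13·3.0507 + 2·87.9090 = 270.4296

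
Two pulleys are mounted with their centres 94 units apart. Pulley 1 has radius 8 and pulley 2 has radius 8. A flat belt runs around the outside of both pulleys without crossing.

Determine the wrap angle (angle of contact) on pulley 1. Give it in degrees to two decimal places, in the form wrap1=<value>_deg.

open belt: β = asin((r2−r1)/C) = asin(0/94) = 0.0000°
wrap1 = π − 2β = 180.0000°
wrap2 = π + 2β = 180.0000°

wrap1=180.00_deg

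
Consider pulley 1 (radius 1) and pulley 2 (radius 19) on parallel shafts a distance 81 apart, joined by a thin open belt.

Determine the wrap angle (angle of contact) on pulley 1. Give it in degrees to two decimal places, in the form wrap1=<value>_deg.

open belt: β = asin((r2−r1)/C) = asin(18/81) = 12.8396°
wrap1 = π − 2β = 154.3208°
wrap2 = π + 2β = 205.6792°

wrap1=154.32_deg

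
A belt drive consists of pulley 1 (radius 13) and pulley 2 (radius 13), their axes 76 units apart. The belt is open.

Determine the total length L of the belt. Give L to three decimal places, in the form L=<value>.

L=233.681

open belt: β = asin((r2−r1)/C) = asin(0/76) = 0.0000°
wrap1 = π − 2β = 180.0000°
wrap2 = π + 2β = 180.0000°
tangent length = C·cosβ = 76.0000
L = r1·wrap1 + r2·wrap2 + 2·C·cosβ = 13·3.1416 + 13·3.1416 + 2·76.0000 = 233.6814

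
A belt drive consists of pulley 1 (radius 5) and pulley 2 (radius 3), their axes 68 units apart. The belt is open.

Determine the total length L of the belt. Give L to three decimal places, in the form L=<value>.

open belt: β = asin((r2−r1)/C) = asin(-2/68) = -1.6854°
wrap1 = π − 2β = 183.3708°
wrap2 = π + 2β = 176.6292°
tangent length = C·cosβ = 67.9706
L = r1·wrap1 + r2·wrap2 + 2·C·cosβ = 5·3.2004 + 3·3.0828 + 2·67.9706 = 161.1916

L=161.192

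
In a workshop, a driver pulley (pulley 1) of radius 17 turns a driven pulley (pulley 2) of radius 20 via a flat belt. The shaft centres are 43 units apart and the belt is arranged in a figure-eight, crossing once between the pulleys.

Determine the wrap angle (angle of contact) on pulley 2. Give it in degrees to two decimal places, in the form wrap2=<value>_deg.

wrap2=298.74_deg

crossed belt: β = asin((r1+r2)/C) = asin(37/43) = 59.3688°
wrap1 = wrap2 = π + 2β = 298.7377°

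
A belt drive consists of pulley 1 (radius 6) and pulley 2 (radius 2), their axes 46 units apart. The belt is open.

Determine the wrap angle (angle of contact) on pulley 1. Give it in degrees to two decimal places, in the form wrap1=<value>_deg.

open belt: β = asin((r2−r1)/C) = asin(-4/46) = -4.9885°
wrap1 = π − 2β = 189.9771°
wrap2 = π + 2β = 170.0229°

wrap1=189.98_deg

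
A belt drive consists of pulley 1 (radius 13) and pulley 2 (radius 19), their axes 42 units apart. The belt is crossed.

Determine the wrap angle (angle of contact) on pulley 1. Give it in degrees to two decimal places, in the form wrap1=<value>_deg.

wrap1=279.26_deg

crossed belt: β = asin((r1+r2)/C) = asin(32/42) = 49.6324°
wrap1 = wrap2 = π + 2β = 279.2648°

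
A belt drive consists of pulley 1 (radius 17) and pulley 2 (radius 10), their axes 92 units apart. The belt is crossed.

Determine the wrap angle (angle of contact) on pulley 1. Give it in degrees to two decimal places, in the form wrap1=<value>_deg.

crossed belt: β = asin((r1+r2)/C) = asin(27/92) = 17.0663°
wrap1 = wrap2 = π + 2β = 214.1326°

wrap1=214.13_deg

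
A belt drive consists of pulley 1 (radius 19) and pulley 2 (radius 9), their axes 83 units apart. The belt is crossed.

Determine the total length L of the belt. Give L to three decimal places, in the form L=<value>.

crossed belt: β = asin((r1+r2)/C) = asin(28/83) = 19.7155°
wrap1 = wrap2 = π + 2β = 219.4309°
tangent length = C·cosβ = 78.1345
L = (r1+r2)·wrap + 2·C·cosβ = 28·3.8298 + 2·78.1345 = 263.5032

L=263.503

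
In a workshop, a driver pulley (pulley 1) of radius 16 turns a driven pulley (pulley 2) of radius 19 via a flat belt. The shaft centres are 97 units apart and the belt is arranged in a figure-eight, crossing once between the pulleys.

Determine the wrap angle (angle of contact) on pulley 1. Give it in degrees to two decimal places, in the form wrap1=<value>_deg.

wrap1=222.30_deg

crossed belt: β = asin((r1+r2)/C) = asin(35/97) = 21.1509°
wrap1 = wrap2 = π + 2β = 222.3017°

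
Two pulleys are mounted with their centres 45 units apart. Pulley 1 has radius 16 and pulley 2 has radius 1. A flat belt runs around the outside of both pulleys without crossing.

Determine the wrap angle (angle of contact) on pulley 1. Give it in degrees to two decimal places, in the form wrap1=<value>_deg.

open belt: β = asin((r2−r1)/C) = asin(-15/45) = -19.4712°
wrap1 = π − 2β = 218.9424°
wrap2 = π + 2β = 141.0576°

wrap1=218.94_deg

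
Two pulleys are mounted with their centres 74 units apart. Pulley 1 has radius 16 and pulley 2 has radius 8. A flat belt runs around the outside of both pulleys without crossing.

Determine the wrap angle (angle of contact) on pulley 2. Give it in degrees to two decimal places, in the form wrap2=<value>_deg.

wrap2=167.59_deg

open belt: β = asin((r2−r1)/C) = asin(-8/74) = -6.2063°
wrap1 = π − 2β = 192.4125°
wrap2 = π + 2β = 167.5875°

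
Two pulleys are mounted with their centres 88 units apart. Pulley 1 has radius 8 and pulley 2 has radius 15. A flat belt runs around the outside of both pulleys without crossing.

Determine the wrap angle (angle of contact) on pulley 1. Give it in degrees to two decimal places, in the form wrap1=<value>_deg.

open belt: β = asin((r2−r1)/C) = asin(7/88) = 4.5624°
wrap1 = π − 2β = 170.8751°
wrap2 = π + 2β = 189.1249°

wrap1=170.88_deg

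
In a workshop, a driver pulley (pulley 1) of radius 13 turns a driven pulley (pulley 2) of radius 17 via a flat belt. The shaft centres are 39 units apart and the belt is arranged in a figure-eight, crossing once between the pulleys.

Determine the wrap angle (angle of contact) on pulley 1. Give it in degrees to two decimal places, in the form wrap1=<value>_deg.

wrap1=280.57_deg

crossed belt: β = asin((r1+r2)/C) = asin(30/39) = 50.2849°
wrap1 = wrap2 = π + 2β = 280.5697°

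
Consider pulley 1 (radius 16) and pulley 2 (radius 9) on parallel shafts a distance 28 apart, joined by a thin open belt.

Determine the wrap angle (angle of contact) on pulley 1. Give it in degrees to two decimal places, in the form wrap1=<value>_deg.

wrap1=208.96_deg

open belt: β = asin((r2−r1)/C) = asin(-7/28) = -14.4775°
wrap1 = π − 2β = 208.9550°
wrap2 = π + 2β = 151.0450°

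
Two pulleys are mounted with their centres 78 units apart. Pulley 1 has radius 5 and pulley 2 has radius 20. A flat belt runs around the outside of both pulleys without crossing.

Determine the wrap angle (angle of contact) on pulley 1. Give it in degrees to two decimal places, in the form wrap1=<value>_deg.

open belt: β = asin((r2−r1)/C) = asin(15/78) = 11.0875°
wrap1 = π − 2β = 157.8250°
wrap2 = π + 2β = 202.1750°

wrap1=157.83_deg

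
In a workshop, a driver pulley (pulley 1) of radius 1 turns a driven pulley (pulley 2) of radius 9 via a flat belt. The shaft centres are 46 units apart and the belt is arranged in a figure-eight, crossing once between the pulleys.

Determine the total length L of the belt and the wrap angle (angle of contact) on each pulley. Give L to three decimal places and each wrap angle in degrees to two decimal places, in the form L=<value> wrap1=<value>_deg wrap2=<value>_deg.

L=125.599 wrap1=205.11_deg wrap2=205.11_deg

crossed belt: β = asin((r1+r2)/C) = asin(10/46) = 12.5559°
wrap1 = wrap2 = π + 2β = 205.1117°
tangent length = C·cosβ = 44.8999
L = (r1+r2)·wrap + 2·C·cosβ = 10·3.5799 + 2·44.8999 = 125.5985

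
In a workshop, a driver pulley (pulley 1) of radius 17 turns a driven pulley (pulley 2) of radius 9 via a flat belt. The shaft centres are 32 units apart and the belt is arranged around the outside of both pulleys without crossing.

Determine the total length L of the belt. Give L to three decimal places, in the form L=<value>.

open belt: β = asin((r2−r1)/C) = asin(-8/32) = -14.4775°
wrap1 = π − 2β = 208.9550°
wrap2 = π + 2β = 151.0450°
tangent length = C·cosβ = 30.9839
L = r1·wrap1 + r2·wrap2 + 2·C·cosβ = 17·3.6470 + 9·2.6362 + 2·30.9839 = 147.6920

L=147.692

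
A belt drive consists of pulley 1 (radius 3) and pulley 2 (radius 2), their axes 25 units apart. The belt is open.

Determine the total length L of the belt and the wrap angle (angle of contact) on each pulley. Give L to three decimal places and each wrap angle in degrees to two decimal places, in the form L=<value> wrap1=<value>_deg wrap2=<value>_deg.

open belt: β = asin((r2−r1)/C) = asin(-1/25) = -2.2924°
wrap1 = π − 2β = 184.5849°
wrap2 = π + 2β = 175.4151°
tangent length = C·cosβ = 24.9800
L = r1·wrap1 + r2·wrap2 + 2·C·cosβ = 3·3.2216 + 2·3.0616 + 2·24.9800 = 65.7480

L=65.748 wrap1=184.58_deg wrap2=175.42_deg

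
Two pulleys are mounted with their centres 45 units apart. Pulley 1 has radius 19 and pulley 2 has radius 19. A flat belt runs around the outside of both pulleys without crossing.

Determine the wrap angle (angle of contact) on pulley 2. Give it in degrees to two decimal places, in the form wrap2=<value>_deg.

wrap2=180.00_deg

open belt: β = asin((r2−r1)/C) = asin(0/45) = 0.0000°
wrap1 = π − 2β = 180.0000°
wrap2 = π + 2β = 180.0000°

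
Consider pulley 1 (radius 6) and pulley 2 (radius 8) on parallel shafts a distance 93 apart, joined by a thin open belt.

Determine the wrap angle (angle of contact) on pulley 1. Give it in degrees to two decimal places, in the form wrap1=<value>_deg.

open belt: β = asin((r2−r1)/C) = asin(2/93) = 1.2323°
wrap1 = π − 2β = 177.5355°
wrap2 = π + 2β = 182.4645°

wrap1=177.54_deg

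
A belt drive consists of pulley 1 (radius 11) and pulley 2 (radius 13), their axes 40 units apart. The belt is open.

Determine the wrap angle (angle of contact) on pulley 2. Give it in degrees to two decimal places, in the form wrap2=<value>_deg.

open belt: β = asin((r2−r1)/C) = asin(2/40) = 2.8660°
wrap1 = π − 2β = 174.2680°
wrap2 = π + 2β = 185.7320°

wrap2=185.73_deg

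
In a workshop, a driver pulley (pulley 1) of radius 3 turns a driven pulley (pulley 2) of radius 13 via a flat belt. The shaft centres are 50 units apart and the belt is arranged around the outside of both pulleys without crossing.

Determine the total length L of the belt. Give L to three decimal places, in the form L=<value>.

L=152.272

open belt: β = asin((r2−r1)/C) = asin(10/50) = 11.5370°
wrap1 = π − 2β = 156.9261°
wrap2 = π + 2β = 203.0739°
tangent length = C·cosβ = 48.9898
L = r1·wrap1 + r2·wrap2 + 2·C·cosβ = 3·2.7389 + 13·3.5443 + 2·48.9898 = 152.2722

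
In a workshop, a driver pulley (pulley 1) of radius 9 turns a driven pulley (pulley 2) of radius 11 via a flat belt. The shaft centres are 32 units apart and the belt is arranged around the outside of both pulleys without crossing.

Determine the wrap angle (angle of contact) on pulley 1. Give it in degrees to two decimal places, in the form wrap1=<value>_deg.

open belt: β = asin((r2−r1)/C) = asin(2/32) = 3.5833°
wrap1 = π − 2β = 172.8334°
wrap2 = π + 2β = 187.1666°

wrap1=172.83_deg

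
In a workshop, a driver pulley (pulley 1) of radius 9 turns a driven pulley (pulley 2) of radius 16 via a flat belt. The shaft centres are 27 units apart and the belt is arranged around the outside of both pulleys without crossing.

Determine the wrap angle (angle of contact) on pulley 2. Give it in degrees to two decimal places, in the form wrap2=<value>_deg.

wrap2=210.05_deg

open belt: β = asin((r2−r1)/C) = asin(7/27) = 15.0261°
wrap1 = π − 2β = 149.9478°
wrap2 = π + 2β = 210.0522°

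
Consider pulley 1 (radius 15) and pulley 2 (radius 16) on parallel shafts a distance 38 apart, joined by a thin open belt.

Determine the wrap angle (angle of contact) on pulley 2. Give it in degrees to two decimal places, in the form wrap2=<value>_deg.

open belt: β = asin((r2−r1)/C) = asin(1/38) = 1.5080°
wrap1 = π − 2β = 176.9841°
wrap2 = π + 2β = 183.0159°

wrap2=183.02_deg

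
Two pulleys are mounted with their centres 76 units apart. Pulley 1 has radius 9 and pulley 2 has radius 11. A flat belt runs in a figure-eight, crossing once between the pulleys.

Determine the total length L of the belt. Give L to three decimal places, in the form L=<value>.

L=220.126

crossed belt: β = asin((r1+r2)/C) = asin(20/76) = 15.2575°
wrap1 = wrap2 = π + 2β = 210.5150°
tangent length = C·cosβ = 73.3212
L = (r1+r2)·wrap + 2·C·cosβ = 20·3.6742 + 2·73.3212 = 220.1260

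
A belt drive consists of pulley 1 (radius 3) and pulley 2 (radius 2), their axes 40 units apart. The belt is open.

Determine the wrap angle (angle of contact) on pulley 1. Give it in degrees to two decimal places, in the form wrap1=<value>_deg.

wrap1=182.87_deg

open belt: β = asin((r2−r1)/C) = asin(-1/40) = -1.4325°
wrap1 = π − 2β = 182.8651°
wrap2 = π + 2β = 177.1349°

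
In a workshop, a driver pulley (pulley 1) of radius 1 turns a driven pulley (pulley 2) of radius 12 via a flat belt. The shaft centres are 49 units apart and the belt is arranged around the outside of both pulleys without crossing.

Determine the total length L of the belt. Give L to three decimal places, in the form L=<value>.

open belt: β = asin((r2−r1)/C) = asin(11/49) = 12.9729°
wrap1 = π − 2β = 154.0542°
wrap2 = π + 2β = 205.9458°
tangent length = C·cosβ = 47.7493
L = r1·wrap1 + r2·wrap2 + 2·C·cosβ = 1·2.6888 + 12·3.5944 + 2·47.7493 = 141.3206

L=141.321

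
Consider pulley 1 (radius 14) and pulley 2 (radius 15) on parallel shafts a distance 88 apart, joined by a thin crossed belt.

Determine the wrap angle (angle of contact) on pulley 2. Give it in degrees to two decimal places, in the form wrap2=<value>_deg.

wrap2=218.48_deg

crossed belt: β = asin((r1+r2)/C) = asin(29/88) = 19.2412°
wrap1 = wrap2 = π + 2β = 218.4824°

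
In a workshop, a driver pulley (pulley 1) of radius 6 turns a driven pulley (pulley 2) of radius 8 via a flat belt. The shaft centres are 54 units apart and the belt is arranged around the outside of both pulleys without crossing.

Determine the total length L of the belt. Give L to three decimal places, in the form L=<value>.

L=152.056

open belt: β = asin((r2−r1)/C) = asin(2/54) = 2.1226°
wrap1 = π − 2β = 175.7549°
wrap2 = π + 2β = 184.2451°
tangent length = C·cosβ = 53.9630
L = r1·wrap1 + r2·wrap2 + 2·C·cosβ = 6·3.0675 + 8·3.2157 + 2·53.9630 = 152.0564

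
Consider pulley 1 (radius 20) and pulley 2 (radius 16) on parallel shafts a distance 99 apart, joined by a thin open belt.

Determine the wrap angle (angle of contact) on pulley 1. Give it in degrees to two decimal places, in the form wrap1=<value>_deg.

wrap1=184.63_deg

open belt: β = asin((r2−r1)/C) = asin(-4/99) = -2.3156°
wrap1 = π − 2β = 184.6312°
wrap2 = π + 2β = 175.3688°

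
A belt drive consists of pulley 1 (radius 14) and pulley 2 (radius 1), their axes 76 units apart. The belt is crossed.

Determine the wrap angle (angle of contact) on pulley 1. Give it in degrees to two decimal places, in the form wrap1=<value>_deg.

wrap1=202.77_deg

crossed belt: β = asin((r1+r2)/C) = asin(15/76) = 11.3831°
wrap1 = wrap2 = π + 2β = 202.7662°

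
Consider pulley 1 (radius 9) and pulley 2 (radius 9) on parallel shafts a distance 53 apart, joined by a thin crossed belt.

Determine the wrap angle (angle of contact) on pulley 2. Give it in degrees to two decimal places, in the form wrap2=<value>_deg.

crossed belt: β = asin((r1+r2)/C) = asin(18/53) = 19.8539°
wrap1 = wrap2 = π + 2β = 219.7078°

wrap2=219.71_deg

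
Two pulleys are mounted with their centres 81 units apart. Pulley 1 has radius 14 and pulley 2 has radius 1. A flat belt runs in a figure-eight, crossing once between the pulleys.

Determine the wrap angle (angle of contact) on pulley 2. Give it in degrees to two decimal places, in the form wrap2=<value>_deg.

crossed belt: β = asin((r1+r2)/C) = asin(15/81) = 10.6719°
wrap1 = wrap2 = π + 2β = 201.3439°

wrap2=201.34_deg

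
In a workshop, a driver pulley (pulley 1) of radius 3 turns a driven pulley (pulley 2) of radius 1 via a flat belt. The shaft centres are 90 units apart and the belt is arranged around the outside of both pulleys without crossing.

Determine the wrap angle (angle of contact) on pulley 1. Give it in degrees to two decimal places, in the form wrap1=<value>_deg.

wrap1=182.55_deg

open belt: β = asin((r2−r1)/C) = asin(-2/90) = -1.2733°
wrap1 = π − 2β = 182.5467°
wrap2 = π + 2β = 177.4533°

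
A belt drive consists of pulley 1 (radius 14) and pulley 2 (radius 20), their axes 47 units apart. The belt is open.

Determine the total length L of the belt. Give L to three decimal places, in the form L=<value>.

L=201.581

open belt: β = asin((r2−r1)/C) = asin(6/47) = 7.3344°
wrap1 = π − 2β = 165.3313°
wrap2 = π + 2β = 194.6687°
tangent length = C·cosβ = 46.6154
L = r1·wrap1 + r2·wrap2 + 2·C·cosβ = 14·2.8856 + 20·3.3976 + 2·46.6154 = 201.5812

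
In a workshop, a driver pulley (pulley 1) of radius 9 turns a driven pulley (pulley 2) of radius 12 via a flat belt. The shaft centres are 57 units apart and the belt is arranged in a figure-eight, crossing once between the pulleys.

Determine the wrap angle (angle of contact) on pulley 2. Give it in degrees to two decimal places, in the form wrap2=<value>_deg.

wrap2=223.24_deg

crossed belt: β = asin((r1+r2)/C) = asin(21/57) = 21.6183°
wrap1 = wrap2 = π + 2β = 223.2365°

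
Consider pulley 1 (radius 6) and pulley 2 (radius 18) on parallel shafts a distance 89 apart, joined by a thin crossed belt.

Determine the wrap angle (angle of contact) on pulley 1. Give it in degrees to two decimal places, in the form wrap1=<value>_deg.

crossed belt: β = asin((r1+r2)/C) = asin(24/89) = 15.6442°
wrap1 = wrap2 = π + 2β = 211.2884°

wrap1=211.29_deg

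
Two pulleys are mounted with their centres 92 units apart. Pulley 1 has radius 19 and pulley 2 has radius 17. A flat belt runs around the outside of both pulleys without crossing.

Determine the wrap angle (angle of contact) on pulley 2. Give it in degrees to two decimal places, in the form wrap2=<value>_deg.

wrap2=177.51_deg

open belt: β = asin((r2−r1)/C) = asin(-2/92) = -1.2457°
wrap1 = π − 2β = 182.4913°
wrap2 = π + 2β = 177.5087°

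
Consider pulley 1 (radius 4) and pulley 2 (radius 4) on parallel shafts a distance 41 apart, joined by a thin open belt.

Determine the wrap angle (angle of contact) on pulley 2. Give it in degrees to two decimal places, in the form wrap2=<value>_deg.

wrap2=180.00_deg

open belt: β = asin((r2−r1)/C) = asin(0/41) = 0.0000°
wrap1 = π − 2β = 180.0000°
wrap2 = π + 2β = 180.0000°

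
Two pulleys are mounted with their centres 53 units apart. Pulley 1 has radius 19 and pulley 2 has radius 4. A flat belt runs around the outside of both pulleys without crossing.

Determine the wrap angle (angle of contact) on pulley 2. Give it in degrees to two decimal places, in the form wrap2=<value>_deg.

open belt: β = asin((r2−r1)/C) = asin(-15/53) = -16.4405°
wrap1 = π − 2β = 212.8809°
wrap2 = π + 2β = 147.1191°

wrap2=147.12_deg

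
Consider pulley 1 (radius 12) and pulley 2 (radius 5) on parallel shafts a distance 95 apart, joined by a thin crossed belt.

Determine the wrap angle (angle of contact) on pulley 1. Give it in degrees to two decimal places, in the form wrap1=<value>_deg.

crossed belt: β = asin((r1+r2)/C) = asin(17/95) = 10.3085°
wrap1 = wrap2 = π + 2β = 200.6169°

wrap1=200.62_deg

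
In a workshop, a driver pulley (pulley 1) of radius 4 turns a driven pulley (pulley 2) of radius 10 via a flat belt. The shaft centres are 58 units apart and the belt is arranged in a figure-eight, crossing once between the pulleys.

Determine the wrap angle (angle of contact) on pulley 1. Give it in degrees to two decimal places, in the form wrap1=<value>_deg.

crossed belt: β = asin((r1+r2)/C) = asin(14/58) = 13.9680°
wrap1 = wrap2 = π + 2β = 207.9359°

wrap1=207.94_deg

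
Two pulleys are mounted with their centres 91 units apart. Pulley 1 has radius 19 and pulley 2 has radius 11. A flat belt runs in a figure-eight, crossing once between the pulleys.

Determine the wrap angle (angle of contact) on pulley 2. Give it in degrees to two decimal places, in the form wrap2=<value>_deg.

crossed belt: β = asin((r1+r2)/C) = asin(30/91) = 19.2488°
wrap1 = wrap2 = π + 2β = 218.4975°

wrap2=218.50_deg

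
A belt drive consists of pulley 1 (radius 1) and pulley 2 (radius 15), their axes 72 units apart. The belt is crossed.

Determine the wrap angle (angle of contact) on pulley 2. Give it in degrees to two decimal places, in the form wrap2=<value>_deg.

crossed belt: β = asin((r1+r2)/C) = asin(16/72) = 12.8396°
wrap1 = wrap2 = π + 2β = 205.6792°

wrap2=205.68_deg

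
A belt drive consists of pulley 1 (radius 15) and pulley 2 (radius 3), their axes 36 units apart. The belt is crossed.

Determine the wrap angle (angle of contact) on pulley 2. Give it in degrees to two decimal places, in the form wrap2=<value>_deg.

wrap2=240.00_deg

crossed belt: β = asin((r1+r2)/C) = asin(18/36) = 30.0000°
wrap1 = wrap2 = π + 2β = 240.0000°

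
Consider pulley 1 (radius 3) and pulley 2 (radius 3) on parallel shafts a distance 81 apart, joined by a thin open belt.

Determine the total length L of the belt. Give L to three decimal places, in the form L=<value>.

L=180.850

open belt: β = asin((r2−r1)/C) = asin(0/81) = 0.0000°
wrap1 = π − 2β = 180.0000°
wrap2 = π + 2β = 180.0000°
tangent length = C·cosβ = 81.0000
L = r1·wrap1 + r2·wrap2 + 2·C·cosβ = 3·3.1416 + 3·3.1416 + 2·81.0000 = 180.8496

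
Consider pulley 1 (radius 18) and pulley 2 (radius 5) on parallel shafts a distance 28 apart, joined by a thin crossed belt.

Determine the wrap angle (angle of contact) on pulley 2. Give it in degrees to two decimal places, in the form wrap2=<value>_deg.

crossed belt: β = asin((r1+r2)/C) = asin(23/28) = 55.2281°
wrap1 = wrap2 = π + 2β = 290.4561°

wrap2=290.46_deg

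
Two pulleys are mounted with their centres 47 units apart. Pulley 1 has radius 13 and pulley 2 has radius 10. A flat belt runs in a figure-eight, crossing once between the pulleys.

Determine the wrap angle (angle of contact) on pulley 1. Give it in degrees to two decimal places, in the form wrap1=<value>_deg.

crossed belt: β = asin((r1+r2)/C) = asin(23/47) = 29.2986°
wrap1 = wrap2 = π + 2β = 238.5973°

wrap1=238.60_deg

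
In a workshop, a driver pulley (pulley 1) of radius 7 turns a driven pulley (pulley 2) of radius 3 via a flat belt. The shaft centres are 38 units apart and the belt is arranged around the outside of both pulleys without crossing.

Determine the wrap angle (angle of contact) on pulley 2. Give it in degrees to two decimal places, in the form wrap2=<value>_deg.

open belt: β = asin((r2−r1)/C) = asin(-4/38) = -6.0423°
wrap1 = π − 2β = 192.0847°
wrap2 = π + 2β = 167.9153°

wrap2=167.92_deg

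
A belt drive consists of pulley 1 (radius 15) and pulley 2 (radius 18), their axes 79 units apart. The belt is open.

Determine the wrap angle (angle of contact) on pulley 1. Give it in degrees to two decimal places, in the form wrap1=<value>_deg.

open belt: β = asin((r2−r1)/C) = asin(3/79) = 2.1763°
wrap1 = π − 2β = 175.6474°
wrap2 = π + 2β = 184.3526°

wrap1=175.65_deg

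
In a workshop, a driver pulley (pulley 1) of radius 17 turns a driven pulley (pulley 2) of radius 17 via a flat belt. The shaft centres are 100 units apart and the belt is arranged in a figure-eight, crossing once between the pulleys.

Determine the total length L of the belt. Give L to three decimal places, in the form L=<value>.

L=318.490

crossed belt: β = asin((r1+r2)/C) = asin(34/100) = 19.8769°
wrap1 = wrap2 = π + 2β = 219.7537°
tangent length = C·cosβ = 94.0425
L = (r1+r2)·wrap + 2·C·cosβ = 34·3.8354 + 2·94.0425 = 318.4896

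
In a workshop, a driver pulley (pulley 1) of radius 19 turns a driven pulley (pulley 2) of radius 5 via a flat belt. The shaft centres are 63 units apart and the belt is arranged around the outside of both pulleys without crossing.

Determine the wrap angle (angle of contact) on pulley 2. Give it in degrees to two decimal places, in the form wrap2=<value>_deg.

wrap2=154.32_deg

open belt: β = asin((r2−r1)/C) = asin(-14/63) = -12.8396°
wrap1 = π − 2β = 205.6792°
wrap2 = π + 2β = 154.3208°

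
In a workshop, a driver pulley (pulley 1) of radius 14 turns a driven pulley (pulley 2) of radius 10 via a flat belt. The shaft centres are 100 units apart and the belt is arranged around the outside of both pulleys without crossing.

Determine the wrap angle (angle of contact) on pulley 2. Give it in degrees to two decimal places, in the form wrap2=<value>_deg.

open belt: β = asin((r2−r1)/C) = asin(-4/100) = -2.2924°
wrap1 = π − 2β = 184.5849°
wrap2 = π + 2β = 175.4151°

wrap2=175.42_deg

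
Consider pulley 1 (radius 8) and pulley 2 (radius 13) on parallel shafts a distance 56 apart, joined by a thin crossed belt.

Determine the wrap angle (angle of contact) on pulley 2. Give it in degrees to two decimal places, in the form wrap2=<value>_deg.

wrap2=224.05_deg

crossed belt: β = asin((r1+r2)/C) = asin(21/56) = 22.0243°
wrap1 = wrap2 = π + 2β = 224.0486°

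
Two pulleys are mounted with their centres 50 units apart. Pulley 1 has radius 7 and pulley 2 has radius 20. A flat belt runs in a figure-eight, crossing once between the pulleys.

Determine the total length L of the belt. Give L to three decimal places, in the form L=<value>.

L=199.793

crossed belt: β = asin((r1+r2)/C) = asin(27/50) = 32.6836°
wrap1 = wrap2 = π + 2β = 245.3673°
tangent length = C·cosβ = 42.0833
L = (r1+r2)·wrap + 2·C·cosβ = 27·4.2825 + 2·42.0833 = 199.7931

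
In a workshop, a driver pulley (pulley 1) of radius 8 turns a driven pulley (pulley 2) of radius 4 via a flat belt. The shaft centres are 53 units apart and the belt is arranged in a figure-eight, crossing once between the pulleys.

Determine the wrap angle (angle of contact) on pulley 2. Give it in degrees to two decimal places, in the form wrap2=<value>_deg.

wrap2=206.17_deg

crossed belt: β = asin((r1+r2)/C) = asin(12/53) = 13.0861°
wrap1 = wrap2 = π + 2β = 206.1722°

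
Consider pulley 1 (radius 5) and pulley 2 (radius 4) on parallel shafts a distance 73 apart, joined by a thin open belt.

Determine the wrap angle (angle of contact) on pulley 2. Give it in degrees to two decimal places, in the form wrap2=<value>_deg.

wrap2=178.43_deg

open belt: β = asin((r2−r1)/C) = asin(-1/73) = -0.7849°
wrap1 = π − 2β = 181.5698°
wrap2 = π + 2β = 178.4302°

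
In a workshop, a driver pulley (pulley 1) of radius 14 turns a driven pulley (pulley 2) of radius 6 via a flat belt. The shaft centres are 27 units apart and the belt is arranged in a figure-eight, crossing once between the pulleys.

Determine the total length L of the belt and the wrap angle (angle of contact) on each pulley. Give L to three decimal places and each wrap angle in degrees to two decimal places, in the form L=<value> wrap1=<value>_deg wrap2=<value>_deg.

crossed belt: β = asin((r1+r2)/C) = asin(20/27) = 47.7946°
wrap1 = wrap2 = π + 2β = 275.5891°
tangent length = C·cosβ = 18.1384
L = (r1+r2)·wrap + 2·C·cosβ = 20·4.8099 + 2·18.1384 = 132.4755

L=132.475 wrap1=275.59_deg wrap2=275.59_deg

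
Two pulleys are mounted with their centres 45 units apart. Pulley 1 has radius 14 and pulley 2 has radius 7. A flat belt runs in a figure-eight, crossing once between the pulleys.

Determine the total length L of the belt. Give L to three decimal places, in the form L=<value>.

L=165.964

crossed belt: β = asin((r1+r2)/C) = asin(21/45) = 27.8181°
wrap1 = wrap2 = π + 2β = 235.6363°
tangent length = C·cosβ = 39.7995
L = (r1+r2)·wrap + 2·C·cosβ = 21·4.1126 + 2·39.7995 = 165.9642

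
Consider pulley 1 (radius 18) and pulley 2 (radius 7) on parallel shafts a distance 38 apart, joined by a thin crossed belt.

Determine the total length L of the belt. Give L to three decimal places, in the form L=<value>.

L=171.677

crossed belt: β = asin((r1+r2)/C) = asin(25/38) = 41.1395°
wrap1 = wrap2 = π + 2β = 262.2790°
tangent length = C·cosβ = 28.6182
L = (r1+r2)·wrap + 2·C·cosβ = 25·4.5776 + 2·28.6182 = 171.6772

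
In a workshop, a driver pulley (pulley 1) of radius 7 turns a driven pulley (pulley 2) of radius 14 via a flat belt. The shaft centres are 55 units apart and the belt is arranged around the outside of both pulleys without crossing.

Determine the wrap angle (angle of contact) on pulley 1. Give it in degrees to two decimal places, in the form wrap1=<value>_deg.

wrap1=165.38_deg

open belt: β = asin((r2−r1)/C) = asin(7/55) = 7.3120°
wrap1 = π − 2β = 165.3760°
wrap2 = π + 2β = 194.6240°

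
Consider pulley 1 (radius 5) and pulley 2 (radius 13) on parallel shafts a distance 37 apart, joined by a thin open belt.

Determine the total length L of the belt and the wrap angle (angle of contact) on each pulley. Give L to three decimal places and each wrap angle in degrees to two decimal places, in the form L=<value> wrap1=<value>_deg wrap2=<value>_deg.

L=132.285 wrap1=155.03_deg wrap2=204.97_deg

open belt: β = asin((r2−r1)/C) = asin(8/37) = 12.4869°
wrap1 = π − 2β = 155.0262°
wrap2 = π + 2β = 204.9738°
tangent length = C·cosβ = 36.1248
L = r1·wrap1 + r2·wrap2 + 2·C·cosβ = 5·2.7057 + 13·3.5775 + 2·36.1248 = 132.2852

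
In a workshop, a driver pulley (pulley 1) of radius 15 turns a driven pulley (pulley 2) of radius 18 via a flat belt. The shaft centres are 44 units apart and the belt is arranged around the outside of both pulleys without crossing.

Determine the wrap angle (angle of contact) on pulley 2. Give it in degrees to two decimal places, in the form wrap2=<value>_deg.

open belt: β = asin((r2−r1)/C) = asin(3/44) = 3.9096°
wrap1 = π − 2β = 172.1809°
wrap2 = π + 2β = 187.8191°

wrap2=187.82_deg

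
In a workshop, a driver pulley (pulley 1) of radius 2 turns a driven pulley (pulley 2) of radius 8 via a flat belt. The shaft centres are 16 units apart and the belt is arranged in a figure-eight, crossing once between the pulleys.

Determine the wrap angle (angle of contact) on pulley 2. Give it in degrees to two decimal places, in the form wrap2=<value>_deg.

wrap2=257.36_deg

crossed belt: β = asin((r1+r2)/C) = asin(10/16) = 38.6822°
wrap1 = wrap2 = π + 2β = 257.3644°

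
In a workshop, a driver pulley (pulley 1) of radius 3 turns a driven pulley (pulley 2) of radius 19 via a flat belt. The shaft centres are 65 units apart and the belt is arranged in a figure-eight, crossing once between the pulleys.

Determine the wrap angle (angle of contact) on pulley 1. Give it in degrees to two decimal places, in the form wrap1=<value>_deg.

wrap1=219.57_deg

crossed belt: β = asin((r1+r2)/C) = asin(22/65) = 19.7832°
wrap1 = wrap2 = π + 2β = 219.5663°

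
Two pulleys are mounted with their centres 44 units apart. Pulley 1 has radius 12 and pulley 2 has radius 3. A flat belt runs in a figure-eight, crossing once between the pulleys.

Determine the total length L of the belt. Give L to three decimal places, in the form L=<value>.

crossed belt: β = asin((r1+r2)/C) = asin(15/44) = 19.9323°
wrap1 = wrap2 = π + 2β = 219.8645°
tangent length = C·cosβ = 41.3642
L = (r1+r2)·wrap + 2·C·cosβ = 15·3.8374 + 2·41.3642 = 140.2889

L=140.289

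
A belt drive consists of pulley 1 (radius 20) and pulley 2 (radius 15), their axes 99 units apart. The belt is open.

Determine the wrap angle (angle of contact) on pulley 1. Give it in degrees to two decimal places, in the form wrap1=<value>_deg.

open belt: β = asin((r2−r1)/C) = asin(-5/99) = -2.8950°
wrap1 = π − 2β = 185.7899°
wrap2 = π + 2β = 174.2101°

wrap1=185.79_deg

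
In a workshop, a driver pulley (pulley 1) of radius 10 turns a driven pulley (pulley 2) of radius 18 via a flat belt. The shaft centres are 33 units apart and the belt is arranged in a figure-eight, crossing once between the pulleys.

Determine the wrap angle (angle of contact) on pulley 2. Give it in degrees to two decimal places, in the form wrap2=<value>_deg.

crossed belt: β = asin((r1+r2)/C) = asin(28/33) = 58.0473°
wrap1 = wrap2 = π + 2β = 296.0945°

wrap2=296.09_deg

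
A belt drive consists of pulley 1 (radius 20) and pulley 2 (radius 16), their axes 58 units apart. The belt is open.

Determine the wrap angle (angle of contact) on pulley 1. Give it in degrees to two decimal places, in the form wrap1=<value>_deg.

wrap1=187.91_deg

open belt: β = asin((r2−r1)/C) = asin(-4/58) = -3.9546°
wrap1 = π − 2β = 187.9091°
wrap2 = π + 2β = 172.0909°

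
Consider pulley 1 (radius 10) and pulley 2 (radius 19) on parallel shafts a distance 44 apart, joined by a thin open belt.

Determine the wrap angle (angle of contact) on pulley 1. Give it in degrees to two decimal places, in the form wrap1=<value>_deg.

wrap1=156.39_deg

open belt: β = asin((r2−r1)/C) = asin(9/44) = 11.8029°
wrap1 = π − 2β = 156.3942°
wrap2 = π + 2β = 203.6058°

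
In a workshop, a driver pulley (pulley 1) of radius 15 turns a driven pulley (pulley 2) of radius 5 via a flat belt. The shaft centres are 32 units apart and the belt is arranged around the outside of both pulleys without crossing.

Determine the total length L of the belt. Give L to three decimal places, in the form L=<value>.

open belt: β = asin((r2−r1)/C) = asin(-10/32) = -18.2100°
wrap1 = π − 2β = 216.4199°
wrap2 = π + 2β = 143.5801°
tangent length = C·cosβ = 30.3974
L = r1·wrap1 + r2·wrap2 + 2·C·cosβ = 15·3.7772 + 5·2.5059 + 2·30.3974 = 129.9831

L=129.983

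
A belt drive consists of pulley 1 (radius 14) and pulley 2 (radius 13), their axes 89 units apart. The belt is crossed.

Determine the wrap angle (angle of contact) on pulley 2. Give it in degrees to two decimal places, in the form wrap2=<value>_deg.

crossed belt: β = asin((r1+r2)/C) = asin(27/89) = 17.6602°
wrap1 = wrap2 = π + 2β = 215.3203°

wrap2=215.32_deg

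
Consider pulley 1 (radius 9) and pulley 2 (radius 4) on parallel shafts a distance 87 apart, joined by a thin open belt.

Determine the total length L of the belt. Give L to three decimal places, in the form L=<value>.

L=215.128

open belt: β = asin((r2−r1)/C) = asin(-5/87) = -3.2947°
wrap1 = π − 2β = 186.5894°
wrap2 = π + 2β = 173.4106°
tangent length = C·cosβ = 86.8562
L = r1·wrap1 + r2·wrap2 + 2·C·cosβ = 9·3.2566 + 4·3.0266 + 2·86.8562 = 215.1281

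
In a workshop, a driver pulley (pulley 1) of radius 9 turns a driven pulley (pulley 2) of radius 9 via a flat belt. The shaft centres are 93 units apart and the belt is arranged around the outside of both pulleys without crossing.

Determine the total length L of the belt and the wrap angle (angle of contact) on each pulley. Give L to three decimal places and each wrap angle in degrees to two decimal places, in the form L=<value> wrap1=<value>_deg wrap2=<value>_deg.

open belt: β = asin((r2−r1)/C) = asin(0/93) = 0.0000°
wrap1 = π − 2β = 180.0000°
wrap2 = π + 2β = 180.0000°
tangent length = C·cosβ = 93.0000
L = r1·wrap1 + r2·wrap2 + 2·C·cosβ = 9·3.1416 + 9·3.1416 + 2·93.0000 = 242.5487

L=242.549 wrap1=180.00_deg wrap2=180.00_deg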